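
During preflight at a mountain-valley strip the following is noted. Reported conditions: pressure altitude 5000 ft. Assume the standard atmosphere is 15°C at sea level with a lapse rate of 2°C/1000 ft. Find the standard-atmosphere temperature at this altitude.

5°C

ISA temperature = 15 − 2 × (5000/1000) = 15 − 10 = 5°C.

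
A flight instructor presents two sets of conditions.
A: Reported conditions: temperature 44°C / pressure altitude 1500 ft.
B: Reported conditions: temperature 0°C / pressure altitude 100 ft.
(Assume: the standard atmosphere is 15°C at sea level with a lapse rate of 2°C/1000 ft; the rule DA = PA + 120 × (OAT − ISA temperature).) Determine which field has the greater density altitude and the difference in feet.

A by 7016 ft

A: ISA temp = 12°C, deviation +32°C, DA = 1500 + 120 × 32 = 5340 ft.
B: ISA temp = 14.8°C, deviation -14.8°C, DA = 100 + 120 × (-14.8) = -1676 ft.
A is higher by 5340 − (-1676) = 7016 ft.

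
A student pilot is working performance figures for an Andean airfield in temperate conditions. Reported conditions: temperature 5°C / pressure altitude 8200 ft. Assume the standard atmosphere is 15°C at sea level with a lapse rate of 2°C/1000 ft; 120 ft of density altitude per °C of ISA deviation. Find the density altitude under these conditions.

ISA temperature at 8200 ft = 15 − 2 × (8200/1000) = -1.4°C.
ISA deviation = 5 − (-1.4) = +6.4°C.
Density altitude = 8200 + 120 × (6.4) = 8200 + (+768) = 8968 ft.

8968 ft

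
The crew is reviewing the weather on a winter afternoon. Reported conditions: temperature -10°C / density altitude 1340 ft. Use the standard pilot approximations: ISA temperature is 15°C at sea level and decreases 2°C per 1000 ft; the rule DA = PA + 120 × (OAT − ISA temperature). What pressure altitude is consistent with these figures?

DA = PA + 120 × (OAT − (15 − 2·PA/1000)) = PA + 120·OAT − 1800 + 0.24·PA = 1.24·PA + 120·OAT − 1800.
So 1.24·PA = 1340 − 120 × (-10) + 1800 = 4340.
PA = 4340 / 1.24 = 3500 ft.

3500 ft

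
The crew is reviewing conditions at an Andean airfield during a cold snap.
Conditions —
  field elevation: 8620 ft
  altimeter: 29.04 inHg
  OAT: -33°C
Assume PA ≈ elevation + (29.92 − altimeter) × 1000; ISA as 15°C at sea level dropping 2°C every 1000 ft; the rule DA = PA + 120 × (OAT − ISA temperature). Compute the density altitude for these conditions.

Pressure altitude = 8620 + (29.92 − 29.04) × 1000 = 8620 + (+880) = 9500 ft.
ISA temperature at 9500 ft = 15 − 2 × (9500/1000) = -4°C.
ISA deviation = -33 − (-4) = -29°C.
Density altitude = 9500 + 120 × (-29) = 6020 ft.

6020 ft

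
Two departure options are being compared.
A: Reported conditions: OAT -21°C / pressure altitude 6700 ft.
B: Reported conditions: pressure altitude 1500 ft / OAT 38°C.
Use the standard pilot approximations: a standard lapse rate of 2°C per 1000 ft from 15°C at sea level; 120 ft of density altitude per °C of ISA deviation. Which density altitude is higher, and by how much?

A: ISA temp = 1.6°C, deviation -22.6°C, DA = 6700 + 120 × (-22.6) = 3988 ft.
B: ISA temp = 12°C, deviation +26°C, DA = 1500 + 120 × 26 = 4620 ft.
B is higher by 4620 − 3988 = 632 ft.

B by 632 ft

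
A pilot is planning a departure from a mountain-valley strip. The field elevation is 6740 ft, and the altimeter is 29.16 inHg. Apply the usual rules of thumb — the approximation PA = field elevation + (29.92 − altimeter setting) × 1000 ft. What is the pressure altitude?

7500 ft

Pressure correction = (29.92 − 29.16) × 1000 = +760 ft.
Pressure altitude = 6740 + (+760) = 7500 ft.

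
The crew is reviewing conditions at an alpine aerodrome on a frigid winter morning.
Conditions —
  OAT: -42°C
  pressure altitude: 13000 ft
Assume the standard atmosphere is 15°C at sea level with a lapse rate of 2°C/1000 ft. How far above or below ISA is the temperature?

ISA-31°C

ISA temperature at 13000 ft = 15 − 2 × (13000/1000) = -11°C.
Deviation = OAT − ISA = -42 − (-11) = -31°C.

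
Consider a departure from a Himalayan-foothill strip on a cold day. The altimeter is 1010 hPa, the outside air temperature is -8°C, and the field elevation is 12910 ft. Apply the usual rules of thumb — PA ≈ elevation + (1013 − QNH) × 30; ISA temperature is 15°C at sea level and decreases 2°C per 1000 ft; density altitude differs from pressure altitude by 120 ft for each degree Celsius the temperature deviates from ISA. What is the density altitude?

13360 ft

Pressure altitude = 12910 + (1013 − 1010) × 30 = 12910 + (+90) = 13000 ft.
ISA temperature at 13000 ft = 15 − 2 × (13000/1000) = -11°C.
ISA deviation = -8 − (-11) = +3°C.
Density altitude = 13000 + 120 × (3) = 13360 ft.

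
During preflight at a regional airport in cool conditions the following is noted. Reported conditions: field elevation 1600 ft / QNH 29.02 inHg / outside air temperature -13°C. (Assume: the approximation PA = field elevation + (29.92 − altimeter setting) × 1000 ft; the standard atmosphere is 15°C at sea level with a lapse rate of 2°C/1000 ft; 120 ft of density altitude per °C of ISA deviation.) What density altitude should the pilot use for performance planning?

Pressure altitude = 1600 + (29.92 − 29.02) × 1000 = 1600 + (+900) = 2500 ft.
ISA temperature at 2500 ft = 15 − 2 × (2500/1000) = 10°C.
ISA deviation = -13 − 10 = -23°C.
Density altitude = 2500 + 120 × (-23) = -260 ft.

-260 ft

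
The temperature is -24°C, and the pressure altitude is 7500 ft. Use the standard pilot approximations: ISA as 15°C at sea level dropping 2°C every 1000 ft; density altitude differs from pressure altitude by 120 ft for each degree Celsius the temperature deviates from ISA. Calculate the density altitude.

4620 ft

ISA temperature at 7500 ft = 15 − 2 × (7500/1000) = 0°C.
ISA deviation = -24 − 0 = -24°C.
Density altitude = 7500 + 120 × (-24) = 7500 + (-2880) = 4620 ft.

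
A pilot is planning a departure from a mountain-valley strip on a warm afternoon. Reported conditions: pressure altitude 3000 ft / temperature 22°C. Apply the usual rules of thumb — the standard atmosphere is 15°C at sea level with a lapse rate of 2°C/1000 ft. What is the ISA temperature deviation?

ISA temperature at 3000 ft = 15 − 2 × (3000/1000) = 9°C.
Deviation = OAT − ISA = 22 − 9 = +13°C.

ISA+13°C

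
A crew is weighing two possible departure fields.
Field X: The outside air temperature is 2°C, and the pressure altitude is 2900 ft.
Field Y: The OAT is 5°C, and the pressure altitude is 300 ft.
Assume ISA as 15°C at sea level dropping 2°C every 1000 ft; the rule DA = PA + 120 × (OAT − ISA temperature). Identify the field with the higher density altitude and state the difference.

Field X: ISA temp = 9.2°C, deviation -7.2°C, DA = 2900 + 120 × (-7.2) = 2036 ft.
Field Y: ISA temp = 14.4°C, deviation -9.4°C, DA = 300 + 120 × (-9.4) = -828 ft.
Field X is higher by 2036 − (-828) = 2864 ft.

Field X by 2864 ft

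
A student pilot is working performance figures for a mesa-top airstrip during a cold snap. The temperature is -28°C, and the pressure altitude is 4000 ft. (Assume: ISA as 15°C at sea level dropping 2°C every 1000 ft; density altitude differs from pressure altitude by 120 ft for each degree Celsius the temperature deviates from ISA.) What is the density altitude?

ISA temperature at 4000 ft = 15 − 2 × (4000/1000) = 7°C.
ISA deviation = -28 − 7 = -35°C.
Density altitude = 4000 + 120 × (-35) = 4000 + (-4200) = -200 ft.

-200 ft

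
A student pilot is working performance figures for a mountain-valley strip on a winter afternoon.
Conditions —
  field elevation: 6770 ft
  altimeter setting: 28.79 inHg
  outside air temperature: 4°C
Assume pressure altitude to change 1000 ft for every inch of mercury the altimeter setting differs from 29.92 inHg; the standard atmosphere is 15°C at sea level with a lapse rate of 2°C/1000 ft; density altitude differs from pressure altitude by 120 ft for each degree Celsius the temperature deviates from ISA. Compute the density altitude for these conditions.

8476 ft

Pressure altitude = 6770 + (29.92 − 28.79) × 1000 = 6770 + (+1130) = 7900 ft.
ISA temperature at 7900 ft = 15 − 2 × (7900/1000) = -0.8°C.
ISA deviation = 4 − (-0.8) = +4.8°C.
Density altitude = 7900 + 120 × (4.8) = 8476 ft.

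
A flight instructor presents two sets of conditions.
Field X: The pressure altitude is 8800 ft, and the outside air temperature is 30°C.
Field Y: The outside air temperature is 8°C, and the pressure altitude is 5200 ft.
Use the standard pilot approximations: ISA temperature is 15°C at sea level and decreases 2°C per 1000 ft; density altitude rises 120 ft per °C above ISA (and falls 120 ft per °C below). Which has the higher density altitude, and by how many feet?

Field X: ISA temp = -2.6°C, deviation +32.6°C, DA = 8800 + 120 × 32.6 = 12712 ft.
Field Y: ISA temp = 4.6°C, deviation +3.4°C, DA = 5200 + 120 × 3.4 = 5608 ft.
Field X is higher by 12712 − 5608 = 7104 ft.

Field X by 7104 ft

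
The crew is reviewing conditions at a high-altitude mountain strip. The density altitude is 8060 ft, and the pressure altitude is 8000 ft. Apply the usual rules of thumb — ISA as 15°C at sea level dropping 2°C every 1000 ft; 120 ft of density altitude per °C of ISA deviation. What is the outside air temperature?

-0.5°C

Density altitude − pressure altitude = 8060 − 8000 = +60 ft.
At 120 ft/°C that is an ISA deviation of 60/120 = +0.5°C.
ISA temperature at 8000 ft = 15 − 2 × (8000/1000) = -1°C.
OAT = ISA + deviation = -1 + (+0.5) = -0.5°C.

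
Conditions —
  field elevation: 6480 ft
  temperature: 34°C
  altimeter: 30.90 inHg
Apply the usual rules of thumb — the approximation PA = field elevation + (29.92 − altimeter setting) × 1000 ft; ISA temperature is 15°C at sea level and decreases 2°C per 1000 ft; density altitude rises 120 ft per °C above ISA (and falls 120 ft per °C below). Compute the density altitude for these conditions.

Pressure altitude = 6480 + (29.92 − 30.90) × 1000 = 6480 + (-980) = 5500 ft.
ISA temperature at 5500 ft = 15 − 2 × (5500/1000) = 4°C.
ISA deviation = 34 − 4 = +30°C.
Density altitude = 5500 + 120 × (30) = 9100 ft.

9100 ft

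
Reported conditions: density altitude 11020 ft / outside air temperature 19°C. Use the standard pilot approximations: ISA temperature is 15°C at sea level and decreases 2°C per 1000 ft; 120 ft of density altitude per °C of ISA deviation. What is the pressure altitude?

8500 ft

DA = PA + 120 × (OAT − (15 − 2·PA/1000)) = PA + 120·OAT − 1800 + 0.24·PA = 1.24·PA + 120·OAT − 1800.
So 1.24·PA = 11020 − 120 × 19 + 1800 = 10540.
PA = 10540 / 1.24 = 8500 ft.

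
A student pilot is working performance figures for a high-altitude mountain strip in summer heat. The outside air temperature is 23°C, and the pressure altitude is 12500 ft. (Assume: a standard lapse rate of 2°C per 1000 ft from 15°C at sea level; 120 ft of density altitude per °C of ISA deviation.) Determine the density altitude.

ISA temperature at 12500 ft = 15 − 2 × (12500/1000) = -10°C.
ISA deviation = 23 − (-10) = +33°C.
Density altitude = 12500 + 120 × (33) = 12500 + (+3960) = 16460 ft.

16460 ft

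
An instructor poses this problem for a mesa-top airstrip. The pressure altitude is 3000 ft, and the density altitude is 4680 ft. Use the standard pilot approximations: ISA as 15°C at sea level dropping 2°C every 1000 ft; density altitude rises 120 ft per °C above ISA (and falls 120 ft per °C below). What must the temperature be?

Density altitude − pressure altitude = 4680 − 3000 = +1680 ft.
At 120 ft/°C that is an ISA deviation of 1680/120 = +14°C.
ISA temperature at 3000 ft = 15 − 2 × (3000/1000) = 9°C.
OAT = ISA + deviation = 9 + (+14) = 23°C.

23°C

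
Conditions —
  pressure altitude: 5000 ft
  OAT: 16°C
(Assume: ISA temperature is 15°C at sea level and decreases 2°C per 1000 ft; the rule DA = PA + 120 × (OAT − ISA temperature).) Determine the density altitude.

6320 ft

ISA temperature at 5000 ft = 15 − 2 × (5000/1000) = 5°C.
ISA deviation = 16 − 5 = +11°C.
Density altitude = 5000 + 120 × (11) = 5000 + (+1320) = 6320 ft.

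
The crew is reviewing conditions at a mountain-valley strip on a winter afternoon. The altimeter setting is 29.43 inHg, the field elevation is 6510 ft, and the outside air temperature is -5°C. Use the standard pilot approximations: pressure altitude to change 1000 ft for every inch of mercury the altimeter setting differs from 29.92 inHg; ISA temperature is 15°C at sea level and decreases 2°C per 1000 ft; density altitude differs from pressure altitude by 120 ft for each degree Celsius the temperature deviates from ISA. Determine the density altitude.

Pressure altitude = 6510 + (29.92 − 29.43) × 1000 = 6510 + (+490) = 7000 ft.
ISA temperature at 7000 ft = 15 − 2 × (7000/1000) = 1°C.
ISA deviation = -5 − 1 = -6°C.
Density altitude = 7000 + 120 × (-6) = 6280 ft.

6280 ft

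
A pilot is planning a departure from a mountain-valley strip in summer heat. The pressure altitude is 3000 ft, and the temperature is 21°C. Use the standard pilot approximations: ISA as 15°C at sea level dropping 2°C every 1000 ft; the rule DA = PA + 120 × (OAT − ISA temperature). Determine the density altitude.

ISA temperature at 3000 ft = 15 − 2 × (3000/1000) = 9°C.
ISA deviation = 21 − 9 = +12°C.
Density altitude = 3000 + 120 × (12) = 3000 + (+1440) = 4440 ft.

4440 ft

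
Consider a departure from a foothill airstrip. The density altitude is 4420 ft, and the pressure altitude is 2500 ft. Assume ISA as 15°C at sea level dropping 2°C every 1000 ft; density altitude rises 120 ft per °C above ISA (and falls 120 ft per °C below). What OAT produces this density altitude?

26°C

Density altitude − pressure altitude = 4420 − 2500 = +1920 ft.
At 120 ft/°C that is an ISA deviation of 1920/120 = +16°C.
ISA temperature at 2500 ft = 15 − 2 × (2500/1000) = 10°C.
OAT = ISA + deviation = 10 + (+16) = 26°C.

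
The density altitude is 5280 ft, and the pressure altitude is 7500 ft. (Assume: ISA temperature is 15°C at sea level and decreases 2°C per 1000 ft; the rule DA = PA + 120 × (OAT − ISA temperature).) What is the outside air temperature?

Density altitude − pressure altitude = 5280 − 7500 = -2220 ft.
At 120 ft/°C that is an ISA deviation of -2220/120 = -18.5°C.
ISA temperature at 7500 ft = 15 − 2 × (7500/1000) = 0°C.
OAT = ISA + deviation = 0 + (-18.5) = -18.5°C.

-18.5°C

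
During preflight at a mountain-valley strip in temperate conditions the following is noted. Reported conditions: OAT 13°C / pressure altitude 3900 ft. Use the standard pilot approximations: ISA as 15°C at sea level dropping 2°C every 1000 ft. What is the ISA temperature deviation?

ISA temperature at 3900 ft = 15 − 2 × (3900/1000) = 7.2°C.
Deviation = OAT − ISA = 13 − 7.2 = +5.8°C.

ISA+5.8°C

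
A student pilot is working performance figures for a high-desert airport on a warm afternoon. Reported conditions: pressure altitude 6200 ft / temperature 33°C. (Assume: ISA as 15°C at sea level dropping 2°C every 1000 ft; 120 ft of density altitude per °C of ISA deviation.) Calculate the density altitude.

ISA temperature at 6200 ft = 15 − 2 × (6200/1000) = 2.6°C.
ISA deviation = 33 − 2.6 = +30.4°C.
Density altitude = 6200 + 120 × (30.4) = 6200 + (+3648) = 9848 ft.

9848 ft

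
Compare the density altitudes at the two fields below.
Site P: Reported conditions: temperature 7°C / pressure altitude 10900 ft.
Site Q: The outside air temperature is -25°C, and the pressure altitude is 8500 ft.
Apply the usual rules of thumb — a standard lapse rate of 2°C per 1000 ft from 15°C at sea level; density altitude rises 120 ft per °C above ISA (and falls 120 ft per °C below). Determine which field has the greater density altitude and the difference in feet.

Site P: ISA temp = -6.8°C, deviation +13.8°C, DA = 10900 + 120 × 13.8 = 12556 ft.
Site Q: ISA temp = -2°C, deviation -23°C, DA = 8500 + 120 × (-23) = 5740 ft.
Site P is higher by 12556 − 5740 = 6816 ft.

Site P by 6816 ft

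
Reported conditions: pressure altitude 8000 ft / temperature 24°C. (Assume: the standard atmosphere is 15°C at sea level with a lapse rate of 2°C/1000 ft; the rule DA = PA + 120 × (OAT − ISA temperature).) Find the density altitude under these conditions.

11000 ft

ISA temperature at 8000 ft = 15 − 2 × (8000/1000) = -1°C.
ISA deviation = 24 − (-1) = +25°C.
Density altitude = 8000 + 120 × (25) = 8000 + (+3000) = 11000 ft.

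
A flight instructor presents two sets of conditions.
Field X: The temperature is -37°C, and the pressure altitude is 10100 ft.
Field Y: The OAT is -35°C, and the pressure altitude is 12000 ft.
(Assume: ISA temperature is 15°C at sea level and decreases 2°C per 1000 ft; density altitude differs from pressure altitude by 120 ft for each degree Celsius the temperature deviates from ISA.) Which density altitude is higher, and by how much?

Field X: ISA temp = -5.2°C, deviation -31.8°C, DA = 10100 + 120 × (-31.8) = 6284 ft.
Field Y: ISA temp = -9°C, deviation -26°C, DA = 12000 + 120 × (-26) = 8880 ft.
Field Y is higher by 8880 − 6284 = 2596 ft.

Field Y by 2596 ft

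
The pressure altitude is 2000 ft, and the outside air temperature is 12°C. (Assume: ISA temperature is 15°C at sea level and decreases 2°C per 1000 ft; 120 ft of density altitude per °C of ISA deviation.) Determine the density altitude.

2120 ft

ISA temperature at 2000 ft = 15 − 2 × (2000/1000) = 11°C.
ISA deviation = 12 − 11 = +1°C.
Density altitude = 2000 + 120 × (1) = 2000 + (+120) = 2120 ft.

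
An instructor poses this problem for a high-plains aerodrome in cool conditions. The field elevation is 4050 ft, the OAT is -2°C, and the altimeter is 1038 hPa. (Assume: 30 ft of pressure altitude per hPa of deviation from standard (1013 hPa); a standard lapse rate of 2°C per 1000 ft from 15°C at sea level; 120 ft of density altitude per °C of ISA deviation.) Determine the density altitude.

2052 ft

Pressure altitude = 4050 + (1013 − 1038) × 30 = 4050 + (-750) = 3300 ft.
ISA temperature at 3300 ft = 15 − 2 × (3300/1000) = 8.4°C.
ISA deviation = -2 − 8.4 = -10.4°C.
Density altitude = 3300 + 120 × (-10.4) = 2052 ft.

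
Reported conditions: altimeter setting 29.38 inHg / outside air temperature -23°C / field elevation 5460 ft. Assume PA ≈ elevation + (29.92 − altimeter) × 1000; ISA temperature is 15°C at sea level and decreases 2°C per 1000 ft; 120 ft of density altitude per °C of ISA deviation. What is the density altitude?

Pressure altitude = 5460 + (29.92 − 29.38) × 1000 = 5460 + (+540) = 6000 ft.
ISA temperature at 6000 ft = 15 − 2 × (6000/1000) = 3°C.
ISA deviation = -23 − 3 = -26°C.
Density altitude = 6000 + 120 × (-26) = 2880 ft.

2880 ft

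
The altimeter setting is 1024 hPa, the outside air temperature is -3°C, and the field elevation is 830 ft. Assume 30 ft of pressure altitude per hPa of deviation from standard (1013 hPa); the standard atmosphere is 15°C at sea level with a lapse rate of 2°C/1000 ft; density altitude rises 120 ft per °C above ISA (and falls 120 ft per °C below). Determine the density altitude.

-1540 ft

Pressure altitude = 830 + (1013 − 1024) × 30 = 830 + (-330) = 500 ft.
ISA temperature at 500 ft = 15 − 2 × (500/1000) = 14°C.
ISA deviation = -3 − 14 = -17°C.
Density altitude = 500 + 120 × (-17) = -1540 ft.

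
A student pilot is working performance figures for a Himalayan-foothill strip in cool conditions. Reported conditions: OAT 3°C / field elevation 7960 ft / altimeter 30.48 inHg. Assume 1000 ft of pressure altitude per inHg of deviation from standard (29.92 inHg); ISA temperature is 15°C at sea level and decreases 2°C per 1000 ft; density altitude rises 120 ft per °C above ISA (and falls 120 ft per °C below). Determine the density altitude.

Pressure altitude = 7960 + (29.92 − 30.48) × 1000 = 7960 + (-560) = 7400 ft.
ISA temperature at 7400 ft = 15 − 2 × (7400/1000) = 0.2°C.
ISA deviation = 3 − 0.2 = +2.8°C.
Density altitude = 7400 + 120 × (2.8) = 7736 ft.

7736 ft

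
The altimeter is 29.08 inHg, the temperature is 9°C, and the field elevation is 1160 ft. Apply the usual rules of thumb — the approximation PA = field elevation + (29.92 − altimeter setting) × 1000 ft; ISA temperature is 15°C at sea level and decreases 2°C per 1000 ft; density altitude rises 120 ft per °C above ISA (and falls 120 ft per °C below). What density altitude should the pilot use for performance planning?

Pressure altitude = 1160 + (29.92 − 29.08) × 1000 = 1160 + (+840) = 2000 ft.
ISA temperature at 2000 ft = 15 − 2 × (2000/1000) = 11°C.
ISA deviation = 9 − 11 = -2°C.
Density altitude = 2000 + 120 × (-2) = 1760 ft.

1760 ft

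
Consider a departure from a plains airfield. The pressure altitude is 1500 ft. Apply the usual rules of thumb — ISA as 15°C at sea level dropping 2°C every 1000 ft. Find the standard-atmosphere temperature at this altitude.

12°C

ISA temperature = 15 − 2 × (1500/1000) = 15 − 3 = 12°C.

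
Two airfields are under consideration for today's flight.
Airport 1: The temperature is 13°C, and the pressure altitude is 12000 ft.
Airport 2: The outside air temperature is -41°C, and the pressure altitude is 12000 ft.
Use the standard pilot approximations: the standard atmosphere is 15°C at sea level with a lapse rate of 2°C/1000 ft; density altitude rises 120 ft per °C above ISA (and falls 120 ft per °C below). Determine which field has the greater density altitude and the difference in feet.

Airport 1 by 6480 ft

Airport 1: ISA temp = -9°C, deviation +22°C, DA = 12000 + 120 × 22 = 14640 ft.
Airport 2: ISA temp = -9°C, deviation -32°C, DA = 12000 + 120 × (-32) = 8160 ft.
Airport 1 is higher by 14640 − 8160 = 6480 ft.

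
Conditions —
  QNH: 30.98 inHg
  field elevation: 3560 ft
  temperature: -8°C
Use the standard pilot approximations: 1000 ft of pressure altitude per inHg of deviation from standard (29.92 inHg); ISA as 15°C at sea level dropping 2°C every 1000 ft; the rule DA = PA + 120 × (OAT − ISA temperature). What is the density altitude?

Pressure altitude = 3560 + (29.92 − 30.98) × 1000 = 3560 + (-1060) = 2500 ft.
ISA temperature at 2500 ft = 15 − 2 × (2500/1000) = 10°C.
ISA deviation = -8 − 10 = -18°C.
Density altitude = 2500 + 120 × (-18) = 340 ft.

340 ft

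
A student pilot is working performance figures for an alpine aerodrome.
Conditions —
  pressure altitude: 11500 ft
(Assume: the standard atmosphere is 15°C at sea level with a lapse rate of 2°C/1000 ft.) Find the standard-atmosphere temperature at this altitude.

ISA temperature = 15 − 2 × (11500/1000) = 15 − 23 = -8°C.

-8°C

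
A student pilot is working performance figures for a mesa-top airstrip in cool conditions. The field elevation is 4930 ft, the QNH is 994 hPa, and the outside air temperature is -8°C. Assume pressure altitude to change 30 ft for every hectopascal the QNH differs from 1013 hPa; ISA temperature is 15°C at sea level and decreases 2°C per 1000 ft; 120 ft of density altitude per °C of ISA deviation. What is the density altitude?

4060 ft

Pressure altitude = 4930 + (1013 − 994) × 30 = 4930 + (+570) = 5500 ft.
ISA temperature at 5500 ft = 15 − 2 × (5500/1000) = 4°C.
ISA deviation = -8 − 4 = -12°C.
Density altitude = 5500 + 120 × (-12) = 4060 ft.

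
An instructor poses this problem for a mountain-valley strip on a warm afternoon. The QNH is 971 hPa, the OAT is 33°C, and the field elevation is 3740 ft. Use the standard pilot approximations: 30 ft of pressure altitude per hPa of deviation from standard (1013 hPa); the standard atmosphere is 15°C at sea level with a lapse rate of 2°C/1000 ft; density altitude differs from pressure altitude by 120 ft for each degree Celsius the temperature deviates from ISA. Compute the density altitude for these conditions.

Pressure altitude = 3740 + (1013 − 971) × 30 = 3740 + (+1260) = 5000 ft.
ISA temperature at 5000 ft = 15 − 2 × (5000/1000) = 5°C.
ISA deviation = 33 − 5 = +28°C.
Density altitude = 5000 + 120 × (28) = 8360 ft.

8360 ft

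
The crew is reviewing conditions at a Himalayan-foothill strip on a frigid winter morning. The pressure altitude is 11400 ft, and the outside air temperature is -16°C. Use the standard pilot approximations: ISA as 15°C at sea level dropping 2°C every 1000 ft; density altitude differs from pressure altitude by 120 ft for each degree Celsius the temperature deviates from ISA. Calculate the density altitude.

10416 ft

ISA temperature at 11400 ft = 15 − 2 × (11400/1000) = -7.8°C.
ISA deviation = -16 − (-7.8) = -8.2°C.
Density altitude = 11400 + 120 × (-8.2) = 11400 + (-984) = 10416 ft.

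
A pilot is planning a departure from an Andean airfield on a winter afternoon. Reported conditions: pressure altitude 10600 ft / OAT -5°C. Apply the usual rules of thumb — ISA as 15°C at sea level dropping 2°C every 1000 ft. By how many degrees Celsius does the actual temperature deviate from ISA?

ISA+1.2°C

ISA temperature at 10600 ft = 15 − 2 × (10600/1000) = -6.2°C.
Deviation = OAT − ISA = -5 − (-6.2) = +1.2°C.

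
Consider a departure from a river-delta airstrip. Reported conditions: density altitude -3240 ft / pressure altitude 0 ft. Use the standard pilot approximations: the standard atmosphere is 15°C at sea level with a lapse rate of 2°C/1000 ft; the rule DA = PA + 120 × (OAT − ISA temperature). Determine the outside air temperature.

-12°C

Density altitude − pressure altitude = -3240 − 0 = -3240 ft.
At 120 ft/°C that is an ISA deviation of -3240/120 = -27°C.
ISA temperature at 0 ft = 15 − 2 × (0/1000) = 15°C.
OAT = ISA + deviation = 15 + (-27) = -12°C.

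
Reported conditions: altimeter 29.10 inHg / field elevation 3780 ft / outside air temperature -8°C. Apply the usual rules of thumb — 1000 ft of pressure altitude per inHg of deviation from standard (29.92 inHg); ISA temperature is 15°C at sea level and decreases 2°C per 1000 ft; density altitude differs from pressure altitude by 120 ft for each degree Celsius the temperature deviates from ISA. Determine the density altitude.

2944 ft

Pressure altitude = 3780 + (29.92 − 29.10) × 1000 = 3780 + (+820) = 4600 ft.
ISA temperature at 4600 ft = 15 − 2 × (4600/1000) = 5.8°C.
ISA deviation = -8 − 5.8 = -13.8°C.
Density altitude = 4600 + 120 × (-13.8) = 2944 ft.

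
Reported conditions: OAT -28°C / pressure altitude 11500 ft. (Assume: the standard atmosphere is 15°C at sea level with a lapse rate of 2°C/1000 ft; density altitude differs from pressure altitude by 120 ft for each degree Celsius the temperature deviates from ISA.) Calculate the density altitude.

9100 ft

ISA temperature at 11500 ft = 15 − 2 × (11500/1000) = -8°C.
ISA deviation = -28 − (-8) = -20°C.
Density altitude = 11500 + 120 × (-20) = 11500 + (-2400) = 9100 ft.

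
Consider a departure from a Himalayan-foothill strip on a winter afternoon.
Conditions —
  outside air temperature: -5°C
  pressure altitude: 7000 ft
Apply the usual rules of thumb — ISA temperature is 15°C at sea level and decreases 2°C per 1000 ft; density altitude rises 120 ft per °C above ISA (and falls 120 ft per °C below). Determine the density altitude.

6280 ft

ISA temperature at 7000 ft = 15 − 2 × (7000/1000) = 1°C.
ISA deviation = -5 − 1 = -6°C.
Density altitude = 7000 + 120 × (-6) = 7000 + (-720) = 6280 ft.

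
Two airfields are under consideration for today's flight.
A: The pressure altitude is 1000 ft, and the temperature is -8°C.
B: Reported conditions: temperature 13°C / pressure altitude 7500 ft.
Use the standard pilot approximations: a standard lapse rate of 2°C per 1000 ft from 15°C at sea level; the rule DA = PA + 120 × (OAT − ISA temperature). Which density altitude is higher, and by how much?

B by 10580 ft

A: ISA temp = 13°C, deviation -21°C, DA = 1000 + 120 × (-21) = -1520 ft.
B: ISA temp = 0°C, deviation +13°C, DA = 7500 + 120 × 13 = 9060 ft.
B is higher by 9060 − (-1520) = 10580 ft.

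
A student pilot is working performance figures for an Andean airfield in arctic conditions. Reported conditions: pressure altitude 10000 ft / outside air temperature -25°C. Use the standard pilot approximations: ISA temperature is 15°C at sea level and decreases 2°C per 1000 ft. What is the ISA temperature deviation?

ISA-20°C

ISA temperature at 10000 ft = 15 − 2 × (10000/1000) = -5°C.
Deviation = OAT − ISA = -25 − (-5) = -20°C.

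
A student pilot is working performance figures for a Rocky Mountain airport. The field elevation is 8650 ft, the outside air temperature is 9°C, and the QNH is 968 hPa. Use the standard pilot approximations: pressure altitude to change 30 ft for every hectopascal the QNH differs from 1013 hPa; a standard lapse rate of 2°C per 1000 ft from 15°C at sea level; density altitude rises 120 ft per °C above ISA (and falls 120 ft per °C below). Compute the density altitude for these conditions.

Pressure altitude = 8650 + (1013 − 968) × 30 = 8650 + (+1350) = 10000 ft.
ISA temperature at 10000 ft = 15 − 2 × (10000/1000) = -5°C.
ISA deviation = 9 − (-5) = +14°C.
Density altitude = 10000 + 120 × (14) = 11680 ft.

11680 ft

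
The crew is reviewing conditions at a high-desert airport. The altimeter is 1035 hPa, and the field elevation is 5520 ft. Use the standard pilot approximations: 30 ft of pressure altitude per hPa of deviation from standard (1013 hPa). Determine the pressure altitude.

Pressure correction = (1013 − 1035) × 30 = -660 ft.
Pressure altitude = 5520 + (-660) = 4860 ft.

4860 ft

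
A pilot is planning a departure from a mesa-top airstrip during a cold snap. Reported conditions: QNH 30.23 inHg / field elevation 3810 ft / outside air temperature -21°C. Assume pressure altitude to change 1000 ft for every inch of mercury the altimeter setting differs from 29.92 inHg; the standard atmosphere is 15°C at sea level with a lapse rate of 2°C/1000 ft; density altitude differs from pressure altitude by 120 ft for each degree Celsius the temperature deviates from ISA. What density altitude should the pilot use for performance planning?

20 ft

Pressure altitude = 3810 + (29.92 − 30.23) × 1000 = 3810 + (-310) = 3500 ft.
ISA temperature at 3500 ft = 15 − 2 × (3500/1000) = 8°C.
ISA deviation = -21 − 8 = -29°C.
Density altitude = 3500 + 120 × (-29) = 20 ft.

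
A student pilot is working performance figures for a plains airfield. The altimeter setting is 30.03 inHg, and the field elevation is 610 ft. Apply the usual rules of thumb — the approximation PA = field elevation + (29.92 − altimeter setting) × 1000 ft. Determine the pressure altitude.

500 ft

Pressure correction = (29.92 − 30.03) × 1000 = -110 ft.
Pressure altitude = 610 + (-110) = 500 ft.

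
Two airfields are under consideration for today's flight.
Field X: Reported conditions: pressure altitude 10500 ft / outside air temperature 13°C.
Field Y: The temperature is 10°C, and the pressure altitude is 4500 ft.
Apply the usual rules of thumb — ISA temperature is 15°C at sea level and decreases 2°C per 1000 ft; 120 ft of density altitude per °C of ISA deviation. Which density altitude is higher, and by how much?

Field X by 7800 ft

Field X: ISA temp = -6°C, deviation +19°C, DA = 10500 + 120 × 19 = 12780 ft.
Field Y: ISA temp = 6°C, deviation +4°C, DA = 4500 + 120 × 4 = 4980 ft.
Field X is higher by 12780 − 4980 = 7800 ft.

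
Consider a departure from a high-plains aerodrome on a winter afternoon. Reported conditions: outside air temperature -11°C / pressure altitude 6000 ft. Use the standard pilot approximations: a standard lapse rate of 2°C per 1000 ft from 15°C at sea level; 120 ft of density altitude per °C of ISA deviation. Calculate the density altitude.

ISA temperature at 6000 ft = 15 − 2 × (6000/1000) = 3°C.
ISA deviation = -11 − 3 = -14°C.
Density altitude = 6000 + 120 × (-14) = 6000 + (-1680) = 4320 ft.

4320 ft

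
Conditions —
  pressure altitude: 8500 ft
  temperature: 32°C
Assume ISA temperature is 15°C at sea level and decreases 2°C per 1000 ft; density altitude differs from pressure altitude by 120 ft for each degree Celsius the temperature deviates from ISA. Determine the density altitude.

ISA temperature at 8500 ft = 15 − 2 × (8500/1000) = -2°C.
ISA deviation = 32 − (-2) = +34°C.
Density altitude = 8500 + 120 × (34) = 8500 + (+4080) = 12580 ft.

12580 ft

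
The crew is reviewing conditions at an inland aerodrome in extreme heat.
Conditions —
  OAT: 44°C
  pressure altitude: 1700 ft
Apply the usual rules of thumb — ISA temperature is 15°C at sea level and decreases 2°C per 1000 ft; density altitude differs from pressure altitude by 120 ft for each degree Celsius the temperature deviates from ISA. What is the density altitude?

ISA temperature at 1700 ft = 15 − 2 × (1700/1000) = 11.6°C.
ISA deviation = 44 − 11.6 = +32.4°C.
Density altitude = 1700 + 120 × (32.4) = 1700 + (+3888) = 5588 ft.

5588 ft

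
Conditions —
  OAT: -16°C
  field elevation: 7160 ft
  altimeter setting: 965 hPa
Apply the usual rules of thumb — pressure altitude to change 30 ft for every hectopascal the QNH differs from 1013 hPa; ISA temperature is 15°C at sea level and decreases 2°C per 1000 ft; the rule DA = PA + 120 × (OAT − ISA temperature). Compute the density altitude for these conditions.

6944 ft

Pressure altitude = 7160 + (1013 − 965) × 30 = 7160 + (+1440) = 8600 ft.
ISA temperature at 8600 ft = 15 − 2 × (8600/1000) = -2.2°C.
ISA deviation = -16 − (-2.2) = -13.8°C.
Density altitude = 8600 + 120 × (-13.8) = 6944 ft.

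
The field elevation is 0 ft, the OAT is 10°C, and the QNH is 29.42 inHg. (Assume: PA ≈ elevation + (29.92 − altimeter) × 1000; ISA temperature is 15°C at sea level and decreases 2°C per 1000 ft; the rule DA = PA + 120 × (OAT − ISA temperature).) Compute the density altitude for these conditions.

20 ft

Pressure altitude = 0 + (29.92 − 29.42) × 1000 = 0 + (+500) = 500 ft.
ISA temperature at 500 ft = 15 − 2 × (500/1000) = 14°C.
ISA deviation = 10 − 14 = -4°C.
Density altitude = 500 + 120 × (-4) = 20 ft.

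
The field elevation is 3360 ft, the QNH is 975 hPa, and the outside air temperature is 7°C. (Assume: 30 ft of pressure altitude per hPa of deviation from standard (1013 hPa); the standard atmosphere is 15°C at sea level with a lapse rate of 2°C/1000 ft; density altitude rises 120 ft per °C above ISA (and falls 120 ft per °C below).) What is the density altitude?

Pressure altitude = 3360 + (1013 − 975) × 30 = 3360 + (+1140) = 4500 ft.
ISA temperature at 4500 ft = 15 − 2 × (4500/1000) = 6°C.
ISA deviation = 7 − 6 = +1°C.
Density altitude = 4500 + 120 × (1) = 4620 ft.

4620 ft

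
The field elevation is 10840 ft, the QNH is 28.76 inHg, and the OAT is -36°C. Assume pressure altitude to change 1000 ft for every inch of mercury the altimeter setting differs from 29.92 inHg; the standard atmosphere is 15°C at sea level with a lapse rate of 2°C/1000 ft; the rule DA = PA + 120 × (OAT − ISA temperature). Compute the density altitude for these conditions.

8760 ft

Pressure altitude = 10840 + (29.92 − 28.76) × 1000 = 10840 + (+1160) = 12000 ft.
ISA temperature at 12000 ft = 15 − 2 × (12000/1000) = -9°C.
ISA deviation = -36 − (-9) = -27°C.
Density altitude = 12000 + 120 × (-27) = 8760 ft.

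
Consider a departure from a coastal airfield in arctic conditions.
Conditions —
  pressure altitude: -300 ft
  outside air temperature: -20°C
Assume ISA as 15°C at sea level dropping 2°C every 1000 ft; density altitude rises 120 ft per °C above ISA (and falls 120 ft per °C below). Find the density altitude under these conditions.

-4572 ft

ISA temperature at -300 ft = 15 − 2 × (-300/1000) = 15.6°C.
ISA deviation = -20 − 15.6 = -35.6°C.
Density altitude = -300 + 120 × (-35.6) = -300 + (-4272) = -4572 ft.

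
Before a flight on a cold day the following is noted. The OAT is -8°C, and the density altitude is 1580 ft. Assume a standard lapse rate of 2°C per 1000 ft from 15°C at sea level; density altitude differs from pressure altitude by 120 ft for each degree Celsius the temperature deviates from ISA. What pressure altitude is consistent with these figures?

3500 ft

DA = PA + 120 × (OAT − (15 − 2·PA/1000)) = PA + 120·OAT − 1800 + 0.24·PA = 1.24·PA + 120·OAT − 1800.
So 1.24·PA = 1580 − 120 × (-8) + 1800 = 4340.
PA = 4340 / 1.24 = 3500 ft.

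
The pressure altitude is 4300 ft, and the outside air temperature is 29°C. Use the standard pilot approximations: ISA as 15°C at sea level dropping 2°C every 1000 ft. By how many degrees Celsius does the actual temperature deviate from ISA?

ISA+22.6°C

ISA temperature at 4300 ft = 15 − 2 × (4300/1000) = 6.4°C.
Deviation = OAT − ISA = 29 − 6.4 = +22.6°C.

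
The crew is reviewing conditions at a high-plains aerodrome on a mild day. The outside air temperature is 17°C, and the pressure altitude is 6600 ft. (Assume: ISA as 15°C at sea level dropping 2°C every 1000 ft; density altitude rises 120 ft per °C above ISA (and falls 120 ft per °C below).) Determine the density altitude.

8424 ft

ISA temperature at 6600 ft = 15 − 2 × (6600/1000) = 1.8°C.
ISA deviation = 17 − 1.8 = +15.2°C.
Density altitude = 6600 + 120 × (15.2) = 6600 + (+1824) = 8424 ft.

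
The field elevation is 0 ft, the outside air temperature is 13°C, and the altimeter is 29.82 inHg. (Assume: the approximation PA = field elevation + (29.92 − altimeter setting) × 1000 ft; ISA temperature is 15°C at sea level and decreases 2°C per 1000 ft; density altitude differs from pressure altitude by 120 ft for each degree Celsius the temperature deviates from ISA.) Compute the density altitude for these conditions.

Pressure altitude = 0 + (29.92 − 29.82) × 1000 = 0 + (+100) = 100 ft.
ISA temperature at 100 ft = 15 − 2 × (100/1000) = 14.8°C.
ISA deviation = 13 − 14.8 = -1.8°C.
Density altitude = 100 + 120 × (-1.8) = -116 ft.

-116 ft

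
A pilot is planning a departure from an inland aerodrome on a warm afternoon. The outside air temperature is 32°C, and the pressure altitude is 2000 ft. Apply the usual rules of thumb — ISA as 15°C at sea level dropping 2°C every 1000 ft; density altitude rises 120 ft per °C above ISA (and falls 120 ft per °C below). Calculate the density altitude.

ISA temperature at 2000 ft = 15 − 2 × (2000/1000) = 11°C.
ISA deviation = 32 − 11 = +21°C.
Density altitude = 2000 + 120 × (21) = 2000 + (+2520) = 4520 ft.

4520 ft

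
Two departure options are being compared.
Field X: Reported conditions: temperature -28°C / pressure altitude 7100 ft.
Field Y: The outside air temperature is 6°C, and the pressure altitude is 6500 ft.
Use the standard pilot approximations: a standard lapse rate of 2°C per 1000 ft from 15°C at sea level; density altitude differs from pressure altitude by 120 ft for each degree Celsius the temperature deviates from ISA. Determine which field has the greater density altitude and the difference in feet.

Field X: ISA temp = 0.8°C, deviation -28.8°C, DA = 7100 + 120 × (-28.8) = 3644 ft.
Field Y: ISA temp = 2°C, deviation +4°C, DA = 6500 + 120 × 4 = 6980 ft.
Field Y is higher by 6980 − 3644 = 3336 ft.

Field Y by 3336 ft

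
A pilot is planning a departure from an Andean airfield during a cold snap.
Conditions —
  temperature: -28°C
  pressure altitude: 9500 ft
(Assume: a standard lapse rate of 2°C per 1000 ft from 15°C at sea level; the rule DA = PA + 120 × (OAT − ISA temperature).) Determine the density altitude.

6620 ft

ISA temperature at 9500 ft = 15 − 2 × (9500/1000) = -4°C.
ISA deviation = -28 − (-4) = -24°C.
Density altitude = 9500 + 120 × (-24) = 9500 + (-2880) = 6620 ft.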